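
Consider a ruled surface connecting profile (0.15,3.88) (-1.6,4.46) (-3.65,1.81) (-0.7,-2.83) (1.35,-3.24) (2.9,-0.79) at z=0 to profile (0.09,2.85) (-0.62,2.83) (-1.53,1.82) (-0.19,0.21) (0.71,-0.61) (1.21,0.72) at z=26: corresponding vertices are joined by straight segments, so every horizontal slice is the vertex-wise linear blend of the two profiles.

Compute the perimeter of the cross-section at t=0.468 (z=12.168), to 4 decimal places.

Perimeter at t=0.468: 15.4483

Cross-section at t=0.468: each vertex is (1-t)·p0[i] + t·p1[i].
  v1: (1-0.468)·(0.15,3.88) + 0.468·(0.09,2.85) = (0.1219,3.3980)
  v2: (1-0.468)·(-1.6,4.46) + 0.468·(-0.62,2.83) = (-1.1414,3.6972)
  v3: (1-0.468)·(-3.65,1.81) + 0.468·(-1.53,1.82) = (-2.6578,1.8147)
  v4: (1-0.468)·(-0.7,-2.83) + 0.468·(-0.19,0.21) = (-0.4613,-1.4073)
  v5: (1-0.468)·(1.35,-3.24) + 0.468·(0.71,-0.61) = (1.0505,-2.0092)
  v6: (1-0.468)·(2.9,-0.79) + 0.468·(1.21,0.72) = (2.1091,-0.0833)
Perimeter = Σ |v_{i+1} − v_i|:
  edge 1→2: √(-1.2633² + 0.2992²) = 1.2982 (running 1.2982)
  edge 2→3: √(-1.5165² + -1.8825²) = 2.4173 (running 3.7155)
  edge 3→4: √(2.1965² + -3.2220²) = 3.8995 (running 7.6150)
  edge 4→5: √(1.5118² + -0.6019²) = 1.6272 (running 9.2422)
  edge 5→6: √(1.0586² + 1.9258²) = 2.1976 (running 11.4398)
  edge 6→1: √(-1.9872² + 3.4813²) = 4.0085 (running 15.4483)
Perimeter = 15.4483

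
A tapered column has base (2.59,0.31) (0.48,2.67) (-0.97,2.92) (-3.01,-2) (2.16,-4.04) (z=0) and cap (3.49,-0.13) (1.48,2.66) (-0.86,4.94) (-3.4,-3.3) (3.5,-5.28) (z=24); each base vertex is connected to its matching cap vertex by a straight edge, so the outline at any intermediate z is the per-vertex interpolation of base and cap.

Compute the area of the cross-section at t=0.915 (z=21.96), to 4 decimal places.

Cross-section at t=0.915: each vertex is (1-t)·p0[i] + t·p1[i].
  v1: (1-0.915)·(2.59,0.31) + 0.915·(3.49,-0.13) = (3.4135,-0.0926)
  v2: (1-0.915)·(0.48,2.67) + 0.915·(1.48,2.66) = (1.3950,2.6609)
  v3: (1-0.915)·(-0.97,2.92) + 0.915·(-0.86,4.94) = (-0.8694,4.7683)
  v4: (1-0.915)·(-3.01,-2) + 0.915·(-3.4,-3.3) = (-3.3668,-3.1895)
  v5: (1-0.915)·(2.16,-4.04) + 0.915·(3.5,-5.28) = (3.3861,-5.1746)
Shoelace sum Σ(x_i·y_{i+1} − x_{i+1}·y_i):
  i=1: 3.4135·2.6609 − 1.3950·-0.0926 = +9.2120 (running +9.2120)
  i=2: 1.3950·4.7683 − -0.8694·2.6609 = +8.9650 (running +18.1770)
  i=3: -0.8694·-3.1895 − -3.3668·4.7683 = +18.8269 (running +37.0039)
  i=4: -3.3668·-5.1746 − 3.3861·-3.1895 = +28.2221 (running +65.2260)
  i=5: 3.3861·-0.0926 − 3.4135·-5.1746 = +17.3499 (running +82.5759)
Area = |Σ|/2 = |82.5759|/2 = 41.2880

Area at t=0.915: 41.2880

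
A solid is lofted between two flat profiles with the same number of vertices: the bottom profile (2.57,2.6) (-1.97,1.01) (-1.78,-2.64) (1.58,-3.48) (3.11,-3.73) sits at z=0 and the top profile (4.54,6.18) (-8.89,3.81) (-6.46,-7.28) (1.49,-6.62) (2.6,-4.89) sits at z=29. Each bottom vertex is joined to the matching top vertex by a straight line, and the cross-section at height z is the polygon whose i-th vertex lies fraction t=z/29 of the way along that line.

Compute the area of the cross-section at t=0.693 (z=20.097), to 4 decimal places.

Area at t=0.693: 89.1393

Cross-section at t=0.693: each vertex is (1-t)·p0[i] + t·p1[i].
  v1: (1-0.693)·(2.57,2.6) + 0.693·(4.54,6.18) = (3.9352,5.0809)
  v2: (1-0.693)·(-1.97,1.01) + 0.693·(-8.89,3.81) = (-6.7656,2.9504)
  v3: (1-0.693)·(-1.78,-2.64) + 0.693·(-6.46,-7.28) = (-5.0232,-5.8555)
  v4: (1-0.693)·(1.58,-3.48) + 0.693·(1.49,-6.62) = (1.5176,-5.6560)
  v5: (1-0.693)·(3.11,-3.73) + 0.693·(2.6,-4.89) = (2.7566,-4.5339)
Shoelace sum Σ(x_i·y_{i+1} − x_{i+1}·y_i):
  i=1: 3.9352·2.9504 − -6.7656·5.0809 = +45.9858 (running +45.9858)
  i=2: -6.7656·-5.8555 − -5.0232·2.9504 = +54.4364 (running +100.4223)
  i=3: -5.0232·-5.6560 − 1.5176·-5.8555 = +37.2981 (running +137.7203)
  i=4: 1.5176·-4.5339 − 2.7566·-5.6560 = +8.7105 (running +146.4308)
  i=5: 2.7566·5.0809 − 3.9352·-4.5339 = +31.8477 (running +178.2785)
Area = |Σ|/2 = |178.2785|/2 = 89.1393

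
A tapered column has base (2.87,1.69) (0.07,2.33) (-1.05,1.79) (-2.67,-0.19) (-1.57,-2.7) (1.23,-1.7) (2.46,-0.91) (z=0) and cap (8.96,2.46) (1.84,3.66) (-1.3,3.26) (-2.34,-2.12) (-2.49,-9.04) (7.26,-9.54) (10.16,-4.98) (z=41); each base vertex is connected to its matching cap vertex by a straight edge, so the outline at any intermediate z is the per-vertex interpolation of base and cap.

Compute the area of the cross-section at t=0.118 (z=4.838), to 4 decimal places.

Area at t=0.118: 26.9406

Cross-section at t=0.118: each vertex is (1-t)·p0[i] + t·p1[i].
  v1: (1-0.118)·(2.87,1.69) + 0.118·(8.96,2.46) = (3.5886,1.7809)
  v2: (1-0.118)·(0.07,2.33) + 0.118·(1.84,3.66) = (0.2789,2.4869)
  v3: (1-0.118)·(-1.05,1.79) + 0.118·(-1.3,3.26) = (-1.0795,1.9635)
  v4: (1-0.118)·(-2.67,-0.19) + 0.118·(-2.34,-2.12) = (-2.6311,-0.4177)
  v5: (1-0.118)·(-1.57,-2.7) + 0.118·(-2.49,-9.04) = (-1.6786,-3.4481)
  v6: (1-0.118)·(1.23,-1.7) + 0.118·(7.26,-9.54) = (1.9415,-2.6251)
  v7: (1-0.118)·(2.46,-0.91) + 0.118·(10.16,-4.98) = (3.3686,-1.3903)
Shoelace sum Σ(x_i·y_{i+1} − x_{i+1}·y_i):
  i=1: 3.5886·2.4869 − 0.2789·1.7809 = +8.4281 (running +8.4281)
  i=2: 0.2789·1.9635 − -1.0795·2.4869 = +3.2322 (running +11.6603)
  i=3: -1.0795·-0.4177 − -2.6311·1.9635 = +5.6169 (running +17.2772)
  i=4: -2.6311·-3.4481 − -1.6786·-0.4177 = +8.3710 (running +25.6482)
  i=5: -1.6786·-2.6251 − 1.9415·-3.4481 = +11.1011 (running +36.7493)
  i=6: 1.9415·-1.3903 − 3.3686·-2.6251 = +6.1437 (running +42.8930)
  i=7: 3.3686·1.7809 − 3.5886·-1.3903 = +10.9881 (running +53.8811)
Area = |Σ|/2 = |53.8811|/2 = 26.9406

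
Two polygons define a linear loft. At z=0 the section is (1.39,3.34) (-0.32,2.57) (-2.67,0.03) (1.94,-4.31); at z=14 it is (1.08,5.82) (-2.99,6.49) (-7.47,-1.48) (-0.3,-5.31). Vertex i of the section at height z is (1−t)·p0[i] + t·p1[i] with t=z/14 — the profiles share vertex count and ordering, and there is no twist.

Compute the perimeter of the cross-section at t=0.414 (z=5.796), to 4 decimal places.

Perimeter at t=0.414: 24.5773

Cross-section at t=0.414: each vertex is (1-t)·p0[i] + t·p1[i].
  v1: (1-0.414)·(1.39,3.34) + 0.414·(1.08,5.82) = (1.2617,4.3667)
  v2: (1-0.414)·(-0.32,2.57) + 0.414·(-2.99,6.49) = (-1.4254,4.1929)
  v3: (1-0.414)·(-2.67,0.03) + 0.414·(-7.47,-1.48) = (-4.6572,-0.5951)
  v4: (1-0.414)·(1.94,-4.31) + 0.414·(-0.3,-5.31) = (1.0126,-4.7240)
Perimeter = Σ |v_{i+1} − v_i|:
  edge 1→2: √(-2.6870² + -0.1738²) = 2.6927 (running 2.6927)
  edge 2→3: √(-3.2318² + -4.7880²) = 5.7767 (running 8.4693)
  edge 3→4: √(5.6698² + -4.1289²) = 7.0139 (running 15.4832)
  edge 4→1: √(0.2490² + 9.0907²) = 9.0941 (running 24.5773)
Perimeter = 24.5773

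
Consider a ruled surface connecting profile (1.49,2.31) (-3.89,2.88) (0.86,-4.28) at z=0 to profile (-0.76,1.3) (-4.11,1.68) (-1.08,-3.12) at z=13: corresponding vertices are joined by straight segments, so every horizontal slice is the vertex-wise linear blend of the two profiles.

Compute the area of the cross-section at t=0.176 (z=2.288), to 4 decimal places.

Cross-section at t=0.176: each vertex is (1-t)·p0[i] + t·p1[i].
  v1: (1-0.176)·(1.49,2.31) + 0.176·(-0.76,1.3) = (1.0940,2.1322)
  v2: (1-0.176)·(-3.89,2.88) + 0.176·(-4.11,1.68) = (-3.9287,2.6688)
  v3: (1-0.176)·(0.86,-4.28) + 0.176·(-1.08,-3.12) = (0.5186,-4.0758)
Shoelace sum Σ(x_i·y_{i+1} − x_{i+1}·y_i):
  i=1: 1.0940·2.6688 − -3.9287·2.1322 = +11.2966 (running +11.2966)
  i=2: -3.9287·-4.0758 − 0.5186·2.6688 = +14.6289 (running +25.9255)
  i=3: 0.5186·2.1322 − 1.0940·-4.0758 = +5.5647 (running +31.4902)
Area = |Σ|/2 = |31.4902|/2 = 15.7451

Area at t=0.176: 15.7451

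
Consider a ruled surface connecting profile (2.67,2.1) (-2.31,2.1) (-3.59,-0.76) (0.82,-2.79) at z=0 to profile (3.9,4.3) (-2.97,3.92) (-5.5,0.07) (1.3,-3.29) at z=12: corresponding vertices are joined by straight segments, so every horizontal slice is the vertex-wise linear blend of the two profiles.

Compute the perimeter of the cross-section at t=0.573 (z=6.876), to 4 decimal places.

Cross-section at t=0.573: each vertex is (1-t)·p0[i] + t·p1[i].
  v1: (1-0.573)·(2.67,2.1) + 0.573·(3.9,4.3) = (3.3748,3.3606)
  v2: (1-0.573)·(-2.31,2.1) + 0.573·(-2.97,3.92) = (-2.6882,3.1429)
  v3: (1-0.573)·(-3.59,-0.76) + 0.573·(-5.5,0.07) = (-4.6844,-0.2844)
  v4: (1-0.573)·(0.82,-2.79) + 0.573·(1.3,-3.29) = (1.0950,-3.0765)
Perimeter = Σ |v_{i+1} − v_i|:
  edge 1→2: √(-6.0630² + -0.2177²) = 6.0669 (running 6.0669)
  edge 2→3: √(-1.9962² + -3.4273²) = 3.9663 (running 10.0331)
  edge 3→4: √(5.7795² + -2.7921²) = 6.4186 (running 16.4517)
  edge 4→1: √(2.2797² + 6.4371²) = 6.8289 (running 23.2806)
Perimeter = 23.2806

Perimeter at t=0.573: 23.2806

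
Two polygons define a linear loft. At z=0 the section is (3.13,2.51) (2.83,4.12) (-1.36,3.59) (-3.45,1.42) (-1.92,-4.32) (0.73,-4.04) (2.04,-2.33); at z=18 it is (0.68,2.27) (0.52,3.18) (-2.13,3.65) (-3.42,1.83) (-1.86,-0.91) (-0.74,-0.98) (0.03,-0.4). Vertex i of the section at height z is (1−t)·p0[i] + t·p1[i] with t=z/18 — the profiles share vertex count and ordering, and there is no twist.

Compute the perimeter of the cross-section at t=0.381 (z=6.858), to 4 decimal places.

Perimeter at t=0.381: 20.4092

Cross-section at t=0.381: each vertex is (1-t)·p0[i] + t·p1[i].
  v1: (1-0.381)·(3.13,2.51) + 0.381·(0.68,2.27) = (2.1966,2.4186)
  v2: (1-0.381)·(2.83,4.12) + 0.381·(0.52,3.18) = (1.9499,3.7619)
  v3: (1-0.381)·(-1.36,3.59) + 0.381·(-2.13,3.65) = (-1.6534,3.6129)
  v4: (1-0.381)·(-3.45,1.42) + 0.381·(-3.42,1.83) = (-3.4386,1.5762)
  v5: (1-0.381)·(-1.92,-4.32) + 0.381·(-1.86,-0.91) = (-1.8971,-3.0208)
  v6: (1-0.381)·(0.73,-4.04) + 0.381·(-0.74,-0.98) = (0.1699,-2.8741)
  v7: (1-0.381)·(2.04,-2.33) + 0.381·(0.03,-0.4) = (1.2742,-1.5947)
Perimeter = Σ |v_{i+1} − v_i|:
  edge 1→2: √(-0.2467² + 1.3433²) = 1.3658 (running 1.3658)
  edge 2→3: √(-3.6033² + -0.1490²) = 3.6063 (running 4.9721)
  edge 3→4: √(-1.7852² + -2.0366²) = 2.7083 (running 7.6804)
  edge 4→5: √(1.5414² + -4.5970²) = 4.8485 (running 12.5289)
  edge 5→6: √(2.0671² + 0.1466²) = 2.0723 (running 14.6012)
  edge 6→7: √(1.1043² + 1.2795²) = 1.6901 (running 16.2913)
  edge 7→1: √(0.9224² + 4.0132²) = 4.1179 (running 20.4092)
Perimeter = 20.4092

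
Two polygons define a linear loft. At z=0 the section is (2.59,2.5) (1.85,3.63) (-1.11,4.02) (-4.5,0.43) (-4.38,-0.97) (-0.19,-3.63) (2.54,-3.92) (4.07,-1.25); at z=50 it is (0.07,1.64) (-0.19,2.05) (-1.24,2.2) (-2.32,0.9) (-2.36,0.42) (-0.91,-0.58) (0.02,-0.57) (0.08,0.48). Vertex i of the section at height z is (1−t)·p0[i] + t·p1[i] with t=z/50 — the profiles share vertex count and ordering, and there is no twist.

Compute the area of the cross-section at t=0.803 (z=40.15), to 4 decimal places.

Cross-section at t=0.803: each vertex is (1-t)·p0[i] + t·p1[i].
  v1: (1-0.803)·(2.59,2.5) + 0.803·(0.07,1.64) = (0.5664,1.8094)
  v2: (1-0.803)·(1.85,3.63) + 0.803·(-0.19,2.05) = (0.2119,2.3613)
  v3: (1-0.803)·(-1.11,4.02) + 0.803·(-1.24,2.2) = (-1.2144,2.5585)
  v4: (1-0.803)·(-4.5,0.43) + 0.803·(-2.32,0.9) = (-2.7495,0.8074)
  v5: (1-0.803)·(-4.38,-0.97) + 0.803·(-2.36,0.42) = (-2.7579,0.1462)
  v6: (1-0.803)·(-0.19,-3.63) + 0.803·(-0.91,-0.58) = (-0.7682,-1.1808)
  v7: (1-0.803)·(2.54,-3.92) + 0.803·(0.02,-0.57) = (0.5164,-1.2299)
  v8: (1-0.803)·(4.07,-1.25) + 0.803·(0.08,0.48) = (0.8660,0.1392)
Shoelace sum Σ(x_i·y_{i+1} − x_{i+1}·y_i):
  i=1: 0.5664·2.3613 − 0.2119·1.8094 = +0.9541 (running +0.9541)
  i=2: 0.2119·2.5585 − -1.2144·2.3613 = +3.4096 (running +4.3637)
  i=3: -1.2144·0.8074 − -2.7495·2.5585 = +6.0541 (running +10.4178)
  i=4: -2.7495·0.1462 − -2.7579·0.8074 = +1.8249 (running +12.2427)
  i=5: -2.7579·-1.1808 − -0.7682·0.1462 = +3.3690 (running +15.6117)
  i=6: -0.7682·-1.2299 − 0.5164·-1.1808 = +1.5546 (running +17.1664)
  i=7: 0.5164·0.1392 − 0.8660·-1.2299 = +1.1371 (running +18.3034)
  i=8: 0.8660·1.8094 − 0.5664·0.1392 = +1.4882 (running +19.7916)
Area = |Σ|/2 = |19.7916|/2 = 9.8958

Area at t=0.803: 9.8958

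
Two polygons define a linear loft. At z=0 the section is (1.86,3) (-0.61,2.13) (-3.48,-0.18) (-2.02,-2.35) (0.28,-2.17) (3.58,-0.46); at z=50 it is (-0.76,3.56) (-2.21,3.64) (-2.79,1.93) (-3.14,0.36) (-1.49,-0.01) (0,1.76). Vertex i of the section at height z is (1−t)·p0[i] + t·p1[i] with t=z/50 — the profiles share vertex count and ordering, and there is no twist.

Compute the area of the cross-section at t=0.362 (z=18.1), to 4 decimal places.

Area at t=0.362: 16.4799

Cross-section at t=0.362: each vertex is (1-t)·p0[i] + t·p1[i].
  v1: (1-0.362)·(1.86,3) + 0.362·(-0.76,3.56) = (0.9116,3.2027)
  v2: (1-0.362)·(-0.61,2.13) + 0.362·(-2.21,3.64) = (-1.1892,2.6766)
  v3: (1-0.362)·(-3.48,-0.18) + 0.362·(-2.79,1.93) = (-3.2302,0.5838)
  v4: (1-0.362)·(-2.02,-2.35) + 0.362·(-3.14,0.36) = (-2.4254,-1.3690)
  v5: (1-0.362)·(0.28,-2.17) + 0.362·(-1.49,-0.01) = (-0.3607,-1.3881)
  v6: (1-0.362)·(3.58,-0.46) + 0.362·(0,1.76) = (2.2840,0.3436)
Shoelace sum Σ(x_i·y_{i+1} − x_{i+1}·y_i):
  i=1: 0.9116·2.6766 − -1.1892·3.2027 = +6.2486 (running +6.2486)
  i=2: -1.1892·0.5838 − -3.2302·2.6766 = +7.9518 (running +14.2004)
  i=3: -3.2302·-1.3690 − -2.4254·0.5838 = +5.8381 (running +20.0385)
  i=4: -2.4254·-1.3881 − -0.3607·-1.3690 = +2.8729 (running +22.9114)
  i=5: -0.3607·0.3436 − 2.2840·-1.3881 = +3.0465 (running +25.9578)
  i=6: 2.2840·3.2027 − 0.9116·0.3436 = +7.0019 (running +32.9597)
Area = |Σ|/2 = |32.9597|/2 = 16.4799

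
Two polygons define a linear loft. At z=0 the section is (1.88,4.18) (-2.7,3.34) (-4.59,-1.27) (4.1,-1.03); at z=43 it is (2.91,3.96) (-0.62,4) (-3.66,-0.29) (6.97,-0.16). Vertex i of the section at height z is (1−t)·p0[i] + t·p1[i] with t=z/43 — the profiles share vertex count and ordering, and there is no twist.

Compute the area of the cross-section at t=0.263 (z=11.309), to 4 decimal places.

Cross-section at t=0.263: each vertex is (1-t)·p0[i] + t·p1[i].
  v1: (1-0.263)·(1.88,4.18) + 0.263·(2.91,3.96) = (2.1509,4.1221)
  v2: (1-0.263)·(-2.7,3.34) + 0.263·(-0.62,4) = (-2.1530,3.5136)
  v3: (1-0.263)·(-4.59,-1.27) + 0.263·(-3.66,-0.29) = (-4.3454,-1.0123)
  v4: (1-0.263)·(4.1,-1.03) + 0.263·(6.97,-0.16) = (4.8548,-0.8012)
Shoelace sum Σ(x_i·y_{i+1} − x_{i+1}·y_i):
  i=1: 2.1509·3.5136 − -2.1530·4.1221 = +16.4321 (running +16.4321)
  i=2: -2.1530·-1.0123 − -4.3454·3.5136 = +17.4473 (running +33.8794)
  i=3: -4.3454·-0.8012 − 4.8548·-1.0123 = +8.3958 (running +42.2753)
  i=4: 4.8548·4.1221 − 2.1509·-0.8012 = +21.7355 (running +64.0107)
Area = |Σ|/2 = |64.0107|/2 = 32.0054

Area at t=0.263: 32.0054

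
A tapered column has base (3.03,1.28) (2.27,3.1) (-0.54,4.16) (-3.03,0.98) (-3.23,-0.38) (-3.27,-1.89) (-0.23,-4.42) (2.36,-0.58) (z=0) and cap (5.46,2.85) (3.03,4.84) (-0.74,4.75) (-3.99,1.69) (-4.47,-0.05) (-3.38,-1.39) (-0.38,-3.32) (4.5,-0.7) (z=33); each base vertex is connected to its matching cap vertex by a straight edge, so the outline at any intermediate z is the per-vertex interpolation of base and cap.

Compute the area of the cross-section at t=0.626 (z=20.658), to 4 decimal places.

Cross-section at t=0.626: each vertex is (1-t)·p0[i] + t·p1[i].
  v1: (1-0.626)·(3.03,1.28) + 0.626·(5.46,2.85) = (4.5512,2.2628)
  v2: (1-0.626)·(2.27,3.1) + 0.626·(3.03,4.84) = (2.7458,4.1892)
  v3: (1-0.626)·(-0.54,4.16) + 0.626·(-0.74,4.75) = (-0.6652,4.5293)
  v4: (1-0.626)·(-3.03,0.98) + 0.626·(-3.99,1.69) = (-3.6310,1.4245)
  v5: (1-0.626)·(-3.23,-0.38) + 0.626·(-4.47,-0.05) = (-4.0062,-0.1734)
  v6: (1-0.626)·(-3.27,-1.89) + 0.626·(-3.38,-1.39) = (-3.3389,-1.5770)
  v7: (1-0.626)·(-0.23,-4.42) + 0.626·(-0.38,-3.32) = (-0.3239,-3.7314)
  v8: (1-0.626)·(2.36,-0.58) + 0.626·(4.5,-0.7) = (3.6996,-0.6551)
Shoelace sum Σ(x_i·y_{i+1} − x_{i+1}·y_i):
  i=1: 4.5512·4.1892 − 2.7458·2.2628 = +12.8528 (running +12.8528)
  i=2: 2.7458·4.5293 − -0.6652·4.1892 = +15.2232 (running +28.0760)
  i=3: -0.6652·1.4245 − -3.6310·4.5293 = +15.4983 (running +43.5743)
  i=4: -3.6310·-0.1734 − -4.0062·1.4245 = +6.3364 (running +49.9107)
  i=5: -4.0062·-1.5770 − -3.3389·-0.1734 = +5.7388 (running +55.6495)
  i=6: -3.3389·-3.7314 − -0.3239·-1.5770 = +11.9478 (running +67.5973)
  i=7: -0.3239·-0.6551 − 3.6996·-3.7314 = +14.0170 (running +81.6144)
  i=8: 3.6996·2.2628 − 4.5512·-0.6551 = +11.3532 (running +92.9676)
Area = |Σ|/2 = |92.9676|/2 = 46.4838

Area at t=0.626: 46.4838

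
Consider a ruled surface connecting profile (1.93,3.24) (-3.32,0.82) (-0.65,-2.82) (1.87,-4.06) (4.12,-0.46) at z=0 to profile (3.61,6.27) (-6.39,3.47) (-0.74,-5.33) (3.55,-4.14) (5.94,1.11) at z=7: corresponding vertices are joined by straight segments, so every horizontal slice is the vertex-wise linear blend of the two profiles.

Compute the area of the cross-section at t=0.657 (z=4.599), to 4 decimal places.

Area at t=0.657: 63.5959

Cross-section at t=0.657: each vertex is (1-t)·p0[i] + t·p1[i].
  v1: (1-0.657)·(1.93,3.24) + 0.657·(3.61,6.27) = (3.0338,5.2307)
  v2: (1-0.657)·(-3.32,0.82) + 0.657·(-6.39,3.47) = (-5.3370,2.5611)
  v3: (1-0.657)·(-0.65,-2.82) + 0.657·(-0.74,-5.33) = (-0.7091,-4.4691)
  v4: (1-0.657)·(1.87,-4.06) + 0.657·(3.55,-4.14) = (2.9738,-4.1126)
  v5: (1-0.657)·(4.12,-0.46) + 0.657·(5.94,1.11) = (5.3157,0.5715)
Shoelace sum Σ(x_i·y_{i+1} − x_{i+1}·y_i):
  i=1: 3.0338·2.5611 − -5.3370·5.2307 = +35.6859 (running +35.6859)
  i=2: -5.3370·-4.4691 − -0.7091·2.5611 = +25.6675 (running +61.3534)
  i=3: -0.7091·-4.1126 − 2.9738·-4.4691 = +16.2063 (running +77.5596)
  i=4: 2.9738·0.5715 − 5.3157·-4.1126 = +23.5608 (running +101.1204)
  i=5: 5.3157·5.2307 − 3.0338·0.5715 = +26.0713 (running +127.1917)
Area = |Σ|/2 = |127.1917|/2 = 63.5959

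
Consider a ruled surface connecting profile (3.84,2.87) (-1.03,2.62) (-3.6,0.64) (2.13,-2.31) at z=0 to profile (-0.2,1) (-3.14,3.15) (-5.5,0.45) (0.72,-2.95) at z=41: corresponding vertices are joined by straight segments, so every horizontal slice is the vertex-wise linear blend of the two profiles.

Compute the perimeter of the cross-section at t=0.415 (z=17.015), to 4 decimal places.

Cross-section at t=0.415: each vertex is (1-t)·p0[i] + t·p1[i].
  v1: (1-0.415)·(3.84,2.87) + 0.415·(-0.2,1) = (2.1634,2.0939)
  v2: (1-0.415)·(-1.03,2.62) + 0.415·(-3.14,3.15) = (-1.9057,2.8399)
  v3: (1-0.415)·(-3.6,0.64) + 0.415·(-5.5,0.45) = (-4.3885,0.5612)
  v4: (1-0.415)·(2.13,-2.31) + 0.415·(0.72,-2.95) = (1.5448,-2.5756)
Perimeter = Σ |v_{i+1} − v_i|:
  edge 1→2: √(-4.0690² + 0.7460²) = 4.1369 (running 4.1369)
  edge 2→3: √(-2.4828² + -2.2788²) = 3.3701 (running 7.5070)
  edge 3→4: √(5.9333² + -3.1368²) = 6.7115 (running 14.2184)
  edge 4→1: √(0.6185² + 4.6696²) = 4.7103 (running 18.9288)
Perimeter = 18.9288

Perimeter at t=0.415: 18.9288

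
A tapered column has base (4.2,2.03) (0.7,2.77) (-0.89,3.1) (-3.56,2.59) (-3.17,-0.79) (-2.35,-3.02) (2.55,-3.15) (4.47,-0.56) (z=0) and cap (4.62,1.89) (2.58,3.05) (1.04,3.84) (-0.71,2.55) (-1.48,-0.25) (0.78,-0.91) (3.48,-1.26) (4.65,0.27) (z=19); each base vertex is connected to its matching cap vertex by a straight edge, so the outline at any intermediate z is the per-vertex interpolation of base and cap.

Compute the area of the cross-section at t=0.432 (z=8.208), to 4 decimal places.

Area at t=0.432: 31.7066

Cross-section at t=0.432: each vertex is (1-t)·p0[i] + t·p1[i].
  v1: (1-0.432)·(4.2,2.03) + 0.432·(4.62,1.89) = (4.3814,1.9695)
  v2: (1-0.432)·(0.7,2.77) + 0.432·(2.58,3.05) = (1.5122,2.8910)
  v3: (1-0.432)·(-0.89,3.1) + 0.432·(1.04,3.84) = (-0.0562,3.4197)
  v4: (1-0.432)·(-3.56,2.59) + 0.432·(-0.71,2.55) = (-2.3288,2.5727)
  v5: (1-0.432)·(-3.17,-0.79) + 0.432·(-1.48,-0.25) = (-2.4399,-0.5567)
  v6: (1-0.432)·(-2.35,-3.02) + 0.432·(0.78,-0.91) = (-0.9978,-2.1085)
  v7: (1-0.432)·(2.55,-3.15) + 0.432·(3.48,-1.26) = (2.9518,-2.3335)
  v8: (1-0.432)·(4.47,-0.56) + 0.432·(4.65,0.27) = (4.5478,-0.2014)
Shoelace sum Σ(x_i·y_{i+1} − x_{i+1}·y_i):
  i=1: 4.3814·2.8910 − 1.5122·1.9695 = +9.6883 (running +9.6883)
  i=2: 1.5122·3.4197 − -0.0562·2.8910 = +5.3337 (running +15.0220)
  i=3: -0.0562·2.5727 − -2.3288·3.4197 = +7.8191 (running +22.8411)
  i=4: -2.3288·-0.5567 − -2.4399·2.5727 = +7.5737 (running +30.4148)
  i=5: -2.4399·-2.1085 − -0.9978·-0.5567 = +4.5890 (running +35.0038)
  i=6: -0.9978·-2.3335 − 2.9518·-2.1085 = +8.5522 (running +43.5560)
  i=7: 2.9518·-0.2014 − 4.5478·-2.3335 = +10.0177 (running +53.5737)
  i=8: 4.5478·1.9695 − 4.3814·-0.2014 = +9.8395 (running +63.4132)
Area = |Σ|/2 = |63.4132|/2 = 31.7066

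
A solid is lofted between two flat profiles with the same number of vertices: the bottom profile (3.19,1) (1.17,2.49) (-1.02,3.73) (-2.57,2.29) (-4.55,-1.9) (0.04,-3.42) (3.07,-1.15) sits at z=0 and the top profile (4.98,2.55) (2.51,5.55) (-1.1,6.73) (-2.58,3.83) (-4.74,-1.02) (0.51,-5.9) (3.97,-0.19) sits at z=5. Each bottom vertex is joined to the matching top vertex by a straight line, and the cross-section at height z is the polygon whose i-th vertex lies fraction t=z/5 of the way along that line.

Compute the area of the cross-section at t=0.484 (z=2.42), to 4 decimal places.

Area at t=0.484: 50.6694

Cross-section at t=0.484: each vertex is (1-t)·p0[i] + t·p1[i].
  v1: (1-0.484)·(3.19,1) + 0.484·(4.98,2.55) = (4.0564,1.7502)
  v2: (1-0.484)·(1.17,2.49) + 0.484·(2.51,5.55) = (1.8186,3.9710)
  v3: (1-0.484)·(-1.02,3.73) + 0.484·(-1.1,6.73) = (-1.0587,5.1820)
  v4: (1-0.484)·(-2.57,2.29) + 0.484·(-2.58,3.83) = (-2.5748,3.0354)
  v5: (1-0.484)·(-4.55,-1.9) + 0.484·(-4.74,-1.02) = (-4.6420,-1.4741)
  v6: (1-0.484)·(0.04,-3.42) + 0.484·(0.51,-5.9) = (0.2675,-4.6203)
  v7: (1-0.484)·(3.07,-1.15) + 0.484·(3.97,-0.19) = (3.5056,-0.6854)
Shoelace sum Σ(x_i·y_{i+1} − x_{i+1}·y_i):
  i=1: 4.0564·3.9710 − 1.8186·1.7502 = +12.9251 (running +12.9251)
  i=2: 1.8186·5.1820 − -1.0587·3.9710 = +13.6280 (running +26.5531)
  i=3: -1.0587·3.0354 − -2.5748·5.1820 = +10.1292 (running +36.6823)
  i=4: -2.5748·-1.4741 − -4.6420·3.0354 = +17.8855 (running +54.5679)
  i=5: -4.6420·-4.6203 − 0.2675·-1.4741 = +21.8416 (running +76.4095)
  i=6: 0.2675·-0.6854 − 3.5056·-4.6203 = +16.0137 (running +92.4232)
  i=7: 3.5056·1.7502 − 4.0564·-0.6854 = +8.9156 (running +101.3388)
Area = |Σ|/2 = |101.3388|/2 = 50.6694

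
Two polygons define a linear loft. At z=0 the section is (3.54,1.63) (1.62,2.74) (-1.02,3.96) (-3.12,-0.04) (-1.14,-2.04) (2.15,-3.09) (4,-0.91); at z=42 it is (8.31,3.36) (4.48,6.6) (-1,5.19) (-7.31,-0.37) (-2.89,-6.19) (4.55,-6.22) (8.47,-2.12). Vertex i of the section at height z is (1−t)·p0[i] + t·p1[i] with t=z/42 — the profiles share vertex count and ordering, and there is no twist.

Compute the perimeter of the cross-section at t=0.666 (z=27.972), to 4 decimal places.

Perimeter at t=0.666: 36.7687

Cross-section at t=0.666: each vertex is (1-t)·p0[i] + t·p1[i].
  v1: (1-0.666)·(3.54,1.63) + 0.666·(8.31,3.36) = (6.7168,2.7822)
  v2: (1-0.666)·(1.62,2.74) + 0.666·(4.48,6.6) = (3.5248,5.3108)
  v3: (1-0.666)·(-1.02,3.96) + 0.666·(-1,5.19) = (-1.0067,4.7792)
  v4: (1-0.666)·(-3.12,-0.04) + 0.666·(-7.31,-0.37) = (-5.9105,-0.2598)
  v5: (1-0.666)·(-1.14,-2.04) + 0.666·(-2.89,-6.19) = (-2.3055,-4.8039)
  v6: (1-0.666)·(2.15,-3.09) + 0.666·(4.55,-6.22) = (3.7484,-5.1746)
  v7: (1-0.666)·(4,-0.91) + 0.666·(8.47,-2.12) = (6.9770,-1.7159)
Perimeter = Σ |v_{i+1} − v_i|:
  edge 1→2: √(-3.1921² + 2.5286²) = 4.0722 (running 4.0722)
  edge 2→3: √(-4.5314² + -0.5316²) = 4.5625 (running 8.6347)
  edge 3→4: √(-4.9039² + -5.0390²) = 7.0313 (running 15.6660)
  edge 4→5: √(3.6050² + -4.5441²) = 5.8005 (running 21.4665)
  edge 5→6: √(6.0539² + -0.3707²) = 6.0652 (running 27.5317)
  edge 6→7: √(3.2286² + 3.4587²) = 4.7315 (running 32.2632)
  edge 7→1: √(-0.2602² + 4.4980²) = 4.5056 (running 36.7687)
Perimeter = 36.7687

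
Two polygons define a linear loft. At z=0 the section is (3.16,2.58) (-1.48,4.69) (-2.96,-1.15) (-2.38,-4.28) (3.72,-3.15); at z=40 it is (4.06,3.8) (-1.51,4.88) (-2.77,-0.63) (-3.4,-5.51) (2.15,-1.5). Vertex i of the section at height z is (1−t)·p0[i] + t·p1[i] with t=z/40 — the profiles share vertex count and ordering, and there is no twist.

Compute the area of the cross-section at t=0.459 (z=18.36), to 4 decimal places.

Cross-section at t=0.459: each vertex is (1-t)·p0[i] + t·p1[i].
  v1: (1-0.459)·(3.16,2.58) + 0.459·(4.06,3.8) = (3.5731,3.1400)
  v2: (1-0.459)·(-1.48,4.69) + 0.459·(-1.51,4.88) = (-1.4938,4.7772)
  v3: (1-0.459)·(-2.96,-1.15) + 0.459·(-2.77,-0.63) = (-2.8728,-0.9113)
  v4: (1-0.459)·(-2.38,-4.28) + 0.459·(-3.4,-5.51) = (-2.8482,-4.8446)
  v5: (1-0.459)·(3.72,-3.15) + 0.459·(2.15,-1.5) = (2.9994,-2.3926)
Shoelace sum Σ(x_i·y_{i+1} − x_{i+1}·y_i):
  i=1: 3.5731·4.7772 − -1.4938·3.1400 = +21.7599 (running +21.7599)
  i=2: -1.4938·-0.9113 − -2.8728·4.7772 = +15.0852 (running +36.8451)
  i=3: -2.8728·-4.8446 − -2.8482·-0.9113 = +11.3218 (running +48.1669)
  i=4: -2.8482·-2.3926 − 2.9994·-4.8446 = +21.3454 (running +69.5123)
  i=5: 2.9994·3.1400 − 3.5731·-2.3926 = +17.9671 (running +87.4794)
Area = |Σ|/2 = |87.4794|/2 = 43.7397

Area at t=0.459: 43.7397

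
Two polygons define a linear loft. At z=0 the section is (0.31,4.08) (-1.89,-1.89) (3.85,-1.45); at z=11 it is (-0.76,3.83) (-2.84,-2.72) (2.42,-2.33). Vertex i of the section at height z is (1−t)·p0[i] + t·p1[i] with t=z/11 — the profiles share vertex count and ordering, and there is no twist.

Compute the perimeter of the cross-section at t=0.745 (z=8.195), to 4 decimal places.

Cross-section at t=0.745: each vertex is (1-t)·p0[i] + t·p1[i].
  v1: (1-0.745)·(0.31,4.08) + 0.745·(-0.76,3.83) = (-0.4872,3.8937)
  v2: (1-0.745)·(-1.89,-1.89) + 0.745·(-2.84,-2.72) = (-2.5977,-2.5084)
  v3: (1-0.745)·(3.85,-1.45) + 0.745·(2.42,-2.33) = (2.7847,-2.1056)
Perimeter = Σ |v_{i+1} − v_i|:
  edge 1→2: √(-2.1106² + -6.4021²) = 6.7410 (running 6.7410)
  edge 2→3: √(5.3824² + 0.4028²) = 5.3974 (running 12.1385)
  edge 3→1: √(-3.2718² + 5.9993²) = 6.8335 (running 18.9720)
Perimeter = 18.9720

Perimeter at t=0.745: 18.9720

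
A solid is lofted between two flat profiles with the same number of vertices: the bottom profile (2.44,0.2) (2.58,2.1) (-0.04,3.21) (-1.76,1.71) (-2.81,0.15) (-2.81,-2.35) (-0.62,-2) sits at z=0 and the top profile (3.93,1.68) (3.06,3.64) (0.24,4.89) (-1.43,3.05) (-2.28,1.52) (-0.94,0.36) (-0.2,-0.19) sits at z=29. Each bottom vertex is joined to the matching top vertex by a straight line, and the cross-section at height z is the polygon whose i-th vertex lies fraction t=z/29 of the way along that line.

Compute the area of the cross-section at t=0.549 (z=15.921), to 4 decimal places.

Area at t=0.549: 18.8976

Cross-section at t=0.549: each vertex is (1-t)·p0[i] + t·p1[i].
  v1: (1-0.549)·(2.44,0.2) + 0.549·(3.93,1.68) = (3.2580,1.0125)
  v2: (1-0.549)·(2.58,2.1) + 0.549·(3.06,3.64) = (2.8435,2.9455)
  v3: (1-0.549)·(-0.04,3.21) + 0.549·(0.24,4.89) = (0.1137,4.1323)
  v4: (1-0.549)·(-1.76,1.71) + 0.549·(-1.43,3.05) = (-1.5788,2.4457)
  v5: (1-0.549)·(-2.81,0.15) + 0.549·(-2.28,1.52) = (-2.5190,0.9021)
  v6: (1-0.549)·(-2.81,-2.35) + 0.549·(-0.94,0.36) = (-1.7834,-0.8622)
  v7: (1-0.549)·(-0.62,-2) + 0.549·(-0.2,-0.19) = (-0.3894,-1.0063)
Shoelace sum Σ(x_i·y_{i+1} − x_{i+1}·y_i):
  i=1: 3.2580·2.9455 − 2.8435·1.0125 = +6.7172 (running +6.7172)
  i=2: 2.8435·4.1323 − 0.1137·2.9455 = +11.4154 (running +18.1326)
  i=3: 0.1137·2.4457 − -1.5788·4.1323 = +6.8024 (running +24.9349)
  i=4: -1.5788·0.9021 − -2.5190·2.4457 = +4.7364 (running +29.6713)
  i=5: -2.5190·-0.8622 − -1.7834·0.9021 = +3.7808 (running +33.4521)
  i=6: -1.7834·-1.0063 − -0.3894·-0.8622 = +1.4589 (running +34.9110)
  i=7: -0.3894·1.0125 − 3.2580·-1.0063 = +2.8843 (running +37.7952)
Area = |Σ|/2 = |37.7952|/2 = 18.8976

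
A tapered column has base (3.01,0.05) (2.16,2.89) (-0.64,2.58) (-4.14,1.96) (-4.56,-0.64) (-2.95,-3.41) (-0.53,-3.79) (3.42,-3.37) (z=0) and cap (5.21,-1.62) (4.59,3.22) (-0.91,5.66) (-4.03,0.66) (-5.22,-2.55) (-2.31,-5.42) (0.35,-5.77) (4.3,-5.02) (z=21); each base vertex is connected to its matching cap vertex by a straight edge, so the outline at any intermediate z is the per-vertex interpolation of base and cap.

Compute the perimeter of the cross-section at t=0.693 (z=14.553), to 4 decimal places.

Perimeter at t=0.693: 31.1178

Cross-section at t=0.693: each vertex is (1-t)·p0[i] + t·p1[i].
  v1: (1-0.693)·(3.01,0.05) + 0.693·(5.21,-1.62) = (4.5346,-1.1073)
  v2: (1-0.693)·(2.16,2.89) + 0.693·(4.59,3.22) = (3.8440,3.1187)
  v3: (1-0.693)·(-0.64,2.58) + 0.693·(-0.91,5.66) = (-0.8271,4.7144)
  v4: (1-0.693)·(-4.14,1.96) + 0.693·(-4.03,0.66) = (-4.0638,1.0591)
  v5: (1-0.693)·(-4.56,-0.64) + 0.693·(-5.22,-2.55) = (-5.0174,-1.9636)
  v6: (1-0.693)·(-2.95,-3.41) + 0.693·(-2.31,-5.42) = (-2.5065,-4.8029)
  v7: (1-0.693)·(-0.53,-3.79) + 0.693·(0.35,-5.77) = (0.0798,-5.1621)
  v8: (1-0.693)·(3.42,-3.37) + 0.693·(4.3,-5.02) = (4.0298,-4.5134)
Perimeter = Σ |v_{i+1} − v_i|:
  edge 1→2: √(-0.6906² + 4.2260²) = 4.2821 (running 4.2821)
  edge 2→3: √(-4.6711² + 1.5957²) = 4.9362 (running 9.2182)
  edge 3→4: √(-3.2367² + -3.6553²) = 4.8824 (running 14.1006)
  edge 4→5: √(-0.9536² + -3.0227²) = 3.1696 (running 17.2702)
  edge 5→6: √(2.5109² + -2.8393²) = 3.7903 (running 21.0604)
  edge 6→7: √(2.5863² + -0.3592²) = 2.6111 (running 23.6716)
  edge 7→8: √(3.9500² + 0.6487²) = 4.0029 (running 27.6745)
  edge 8→1: √(0.5048² + 3.4061²) = 3.4433 (running 31.1178)
Perimeter = 31.1178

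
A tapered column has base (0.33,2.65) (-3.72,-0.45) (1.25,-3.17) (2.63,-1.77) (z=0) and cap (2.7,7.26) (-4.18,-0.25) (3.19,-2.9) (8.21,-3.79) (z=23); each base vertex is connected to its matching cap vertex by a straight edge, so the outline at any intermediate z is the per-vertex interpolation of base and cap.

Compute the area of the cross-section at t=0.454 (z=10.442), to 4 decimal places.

Area at t=0.454: 34.5720

Cross-section at t=0.454: each vertex is (1-t)·p0[i] + t·p1[i].
  v1: (1-0.454)·(0.33,2.65) + 0.454·(2.7,7.26) = (1.4060,4.7429)
  v2: (1-0.454)·(-3.72,-0.45) + 0.454·(-4.18,-0.25) = (-3.9288,-0.3592)
  v3: (1-0.454)·(1.25,-3.17) + 0.454·(3.19,-2.9) = (2.1308,-3.0474)
  v4: (1-0.454)·(2.63,-1.77) + 0.454·(8.21,-3.79) = (5.1633,-2.6871)
Shoelace sum Σ(x_i·y_{i+1} − x_{i+1}·y_i):
  i=1: 1.4060·-0.3592 − -3.9288·4.7429 = +18.1292 (running +18.1292)
  i=2: -3.9288·-3.0474 − 2.1308·-0.3592 = +12.7382 (running +30.8674)
  i=3: 2.1308·-2.6871 − 5.1633·-3.0474 = +10.0093 (running +40.8767)
  i=4: 5.1633·4.7429 − 1.4060·-2.6871 = +28.2673 (running +69.1440)
Area = |Σ|/2 = |69.1440|/2 = 34.5720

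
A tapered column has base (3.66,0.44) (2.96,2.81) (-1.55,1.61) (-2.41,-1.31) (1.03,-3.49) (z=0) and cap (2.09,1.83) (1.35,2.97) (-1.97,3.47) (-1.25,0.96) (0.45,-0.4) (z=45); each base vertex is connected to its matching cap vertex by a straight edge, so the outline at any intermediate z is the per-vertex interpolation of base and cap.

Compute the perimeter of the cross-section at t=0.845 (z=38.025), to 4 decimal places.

Perimeter at t=0.845: 13.1885

Cross-section at t=0.845: each vertex is (1-t)·p0[i] + t·p1[i].
  v1: (1-0.845)·(3.66,0.44) + 0.845·(2.09,1.83) = (2.3334,1.6146)
  v2: (1-0.845)·(2.96,2.81) + 0.845·(1.35,2.97) = (1.5996,2.9452)
  v3: (1-0.845)·(-1.55,1.61) + 0.845·(-1.97,3.47) = (-1.9049,3.1817)
  v4: (1-0.845)·(-2.41,-1.31) + 0.845·(-1.25,0.96) = (-1.4298,0.6081)
  v5: (1-0.845)·(1.03,-3.49) + 0.845·(0.45,-0.4) = (0.5399,-0.8790)
Perimeter = Σ |v_{i+1} − v_i|:
  edge 1→2: √(-0.7338² + 1.3307²) = 1.5196 (running 1.5196)
  edge 2→3: √(-3.5045² + 0.2365²) = 3.5124 (running 5.0320)
  edge 3→4: √(0.4751² + -2.5736²) = 2.6170 (running 7.6490)
  edge 4→5: √(1.9697² + -1.4871²) = 2.4680 (running 10.1171)
  edge 5→1: √(1.7935² + 2.4935²) = 3.0715 (running 13.1885)
Perimeter = 13.1885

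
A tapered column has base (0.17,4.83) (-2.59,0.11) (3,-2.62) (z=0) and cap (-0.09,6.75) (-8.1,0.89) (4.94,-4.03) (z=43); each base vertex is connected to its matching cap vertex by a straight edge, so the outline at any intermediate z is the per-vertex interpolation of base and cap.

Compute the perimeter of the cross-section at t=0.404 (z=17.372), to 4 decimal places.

Cross-section at t=0.404: each vertex is (1-t)·p0[i] + t·p1[i].
  v1: (1-0.404)·(0.17,4.83) + 0.404·(-0.09,6.75) = (0.0650,5.6057)
  v2: (1-0.404)·(-2.59,0.11) + 0.404·(-8.1,0.89) = (-4.8160,0.4251)
  v3: (1-0.404)·(3,-2.62) + 0.404·(4.94,-4.03) = (3.7838,-3.1896)
Perimeter = Σ |v_{i+1} − v_i|:
  edge 1→2: √(-4.8810² + -5.1806²) = 7.1177 (running 7.1177)
  edge 2→3: √(8.5998² + -3.6148²) = 9.3286 (running 16.4464)
  edge 3→1: √(-3.7188² + 8.7953²) = 9.5492 (running 25.9956)
Perimeter = 25.9956

Perimeter at t=0.404: 25.9956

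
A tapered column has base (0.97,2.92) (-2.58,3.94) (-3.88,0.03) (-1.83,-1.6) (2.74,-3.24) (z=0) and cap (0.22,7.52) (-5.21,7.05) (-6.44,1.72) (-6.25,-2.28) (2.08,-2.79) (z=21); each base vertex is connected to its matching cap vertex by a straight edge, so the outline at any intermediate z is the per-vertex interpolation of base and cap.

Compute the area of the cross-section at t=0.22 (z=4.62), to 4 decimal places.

Area at t=0.22: 35.1963

Cross-section at t=0.22: each vertex is (1-t)·p0[i] + t·p1[i].
  v1: (1-0.22)·(0.97,2.92) + 0.22·(0.22,7.52) = (0.8050,3.9320)
  v2: (1-0.22)·(-2.58,3.94) + 0.22·(-5.21,7.05) = (-3.1586,4.6242)
  v3: (1-0.22)·(-3.88,0.03) + 0.22·(-6.44,1.72) = (-4.4432,0.4018)
  v4: (1-0.22)·(-1.83,-1.6) + 0.22·(-6.25,-2.28) = (-2.8024,-1.7496)
  v5: (1-0.22)·(2.74,-3.24) + 0.22·(2.08,-2.79) = (2.5948,-3.1410)
Shoelace sum Σ(x_i·y_{i+1} − x_{i+1}·y_i):
  i=1: 0.8050·4.6242 − -3.1586·3.9320 = +16.1421 (running +16.1421)
  i=2: -3.1586·0.4018 − -4.4432·4.6242 = +19.2771 (running +35.4192)
  i=3: -4.4432·-1.7496 − -2.8024·0.4018 = +8.8998 (running +44.3190)
  i=4: -2.8024·-3.1410 − 2.5948·-1.7496 = +13.3422 (running +57.6612)
  i=5: 2.5948·3.9320 − 0.8050·-3.1410 = +12.7313 (running +70.3925)
Area = |Σ|/2 = |70.3925|/2 = 35.1963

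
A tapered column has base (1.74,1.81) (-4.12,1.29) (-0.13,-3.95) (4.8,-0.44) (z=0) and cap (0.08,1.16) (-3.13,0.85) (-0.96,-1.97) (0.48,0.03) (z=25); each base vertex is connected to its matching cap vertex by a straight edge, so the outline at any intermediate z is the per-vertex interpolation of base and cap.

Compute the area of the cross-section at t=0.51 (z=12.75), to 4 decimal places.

Cross-section at t=0.51: each vertex is (1-t)·p0[i] + t·p1[i].
  v1: (1-0.51)·(1.74,1.81) + 0.51·(0.08,1.16) = (0.8934,1.4785)
  v2: (1-0.51)·(-4.12,1.29) + 0.51·(-3.13,0.85) = (-3.6151,1.0656)
  v3: (1-0.51)·(-0.13,-3.95) + 0.51·(-0.96,-1.97) = (-0.5533,-2.9402)
  v4: (1-0.51)·(4.8,-0.44) + 0.51·(0.48,0.03) = (2.5968,-0.2003)
Shoelace sum Σ(x_i·y_{i+1} − x_{i+1}·y_i):
  i=1: 0.8934·1.0656 − -3.6151·1.4785 = +6.2969 (running +6.2969)
  i=2: -3.6151·-2.9402 − -0.5533·1.0656 = +11.2187 (running +17.5156)
  i=3: -0.5533·-0.2003 − 2.5968·-2.9402 = +7.7459 (running +25.2616)
  i=4: 2.5968·1.4785 − 0.8934·-0.2003 = +4.0183 (running +29.2799)
Area = |Σ|/2 = |29.2799|/2 = 14.6400

Area at t=0.51: 14.6400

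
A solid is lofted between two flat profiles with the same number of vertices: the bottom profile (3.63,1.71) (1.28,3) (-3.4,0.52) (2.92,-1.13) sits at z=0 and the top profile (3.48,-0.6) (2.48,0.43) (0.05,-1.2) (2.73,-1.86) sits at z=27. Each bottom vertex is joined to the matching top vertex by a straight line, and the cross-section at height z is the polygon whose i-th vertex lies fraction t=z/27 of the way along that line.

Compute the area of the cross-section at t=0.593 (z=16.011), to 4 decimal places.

Cross-section at t=0.593: each vertex is (1-t)·p0[i] + t·p1[i].
  v1: (1-0.593)·(3.63,1.71) + 0.593·(3.48,-0.6) = (3.5411,0.3402)
  v2: (1-0.593)·(1.28,3) + 0.593·(2.48,0.43) = (1.9916,1.4760)
  v3: (1-0.593)·(-3.4,0.52) + 0.593·(0.05,-1.2) = (-1.3542,-0.5000)
  v4: (1-0.593)·(2.92,-1.13) + 0.593·(2.73,-1.86) = (2.8073,-1.5629)
Shoelace sum Σ(x_i·y_{i+1} − x_{i+1}·y_i):
  i=1: 3.5411·1.4760 − 1.9916·0.3402 = +4.5491 (running +4.5491)
  i=2: 1.9916·-0.5000 − -1.3542·1.4760 = +1.0030 (running +5.5521)
  i=3: -1.3542·-1.5629 − 2.8073·-0.5000 = +3.5199 (running +9.0720)
  i=4: 2.8073·0.3402 − 3.5411·-1.5629 = +6.4892 (running +15.5612)
Area = |Σ|/2 = |15.5612|/2 = 7.7806

Area at t=0.593: 7.7806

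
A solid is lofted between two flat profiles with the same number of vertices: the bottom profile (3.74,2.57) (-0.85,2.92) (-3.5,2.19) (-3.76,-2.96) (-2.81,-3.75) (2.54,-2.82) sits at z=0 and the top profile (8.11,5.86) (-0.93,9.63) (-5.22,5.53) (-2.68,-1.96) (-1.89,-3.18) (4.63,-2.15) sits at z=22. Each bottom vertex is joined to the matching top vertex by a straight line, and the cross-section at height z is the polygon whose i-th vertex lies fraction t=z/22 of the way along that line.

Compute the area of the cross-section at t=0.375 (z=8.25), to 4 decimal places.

Area at t=0.375: 62.1964

Cross-section at t=0.375: each vertex is (1-t)·p0[i] + t·p1[i].
  v1: (1-0.375)·(3.74,2.57) + 0.375·(8.11,5.86) = (5.3788,3.8037)
  v2: (1-0.375)·(-0.85,2.92) + 0.375·(-0.93,9.63) = (-0.8800,5.4363)
  v3: (1-0.375)·(-3.5,2.19) + 0.375·(-5.22,5.53) = (-4.1450,3.4425)
  v4: (1-0.375)·(-3.76,-2.96) + 0.375·(-2.68,-1.96) = (-3.3550,-2.5850)
  v5: (1-0.375)·(-2.81,-3.75) + 0.375·(-1.89,-3.18) = (-2.4650,-3.5362)
  v6: (1-0.375)·(2.54,-2.82) + 0.375·(4.63,-2.15) = (3.3237,-2.5687)
Shoelace sum Σ(x_i·y_{i+1} − x_{i+1}·y_i):
  i=1: 5.3788·5.4363 − -0.8800·3.8037 = +32.5875 (running +32.5875)
  i=2: -0.8800·3.4425 − -4.1450·5.4363 = +19.5039 (running +52.0914)
  i=3: -4.1450·-2.5850 − -3.3550·3.4425 = +22.2644 (running +74.3558)
  i=4: -3.3550·-3.5362 − -2.4650·-2.5850 = +5.4921 (running +79.8479)
  i=5: -2.4650·-2.5687 − 3.3237·-3.5362 = +18.0856 (running +97.9335)
  i=6: 3.3237·3.8037 − 5.3788·-2.5687 = +26.4594 (running +124.3928)
Area = |Σ|/2 = |124.3928|/2 = 62.1964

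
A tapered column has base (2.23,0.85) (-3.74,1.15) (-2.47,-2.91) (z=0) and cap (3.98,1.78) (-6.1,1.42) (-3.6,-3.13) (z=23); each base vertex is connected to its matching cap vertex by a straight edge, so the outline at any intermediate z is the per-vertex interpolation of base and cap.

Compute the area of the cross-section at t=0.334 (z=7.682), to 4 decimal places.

Cross-section at t=0.334: each vertex is (1-t)·p0[i] + t·p1[i].
  v1: (1-0.334)·(2.23,0.85) + 0.334·(3.98,1.78) = (2.8145,1.1606)
  v2: (1-0.334)·(-3.74,1.15) + 0.334·(-6.1,1.42) = (-4.5282,1.2402)
  v3: (1-0.334)·(-2.47,-2.91) + 0.334·(-3.6,-3.13) = (-2.8474,-2.9835)
Shoelace sum Σ(x_i·y_{i+1} − x_{i+1}·y_i):
  i=1: 2.8145·1.2402 − -4.5282·1.1606 = +8.7461 (running +8.7461)
  i=2: -4.5282·-2.9835 − -2.8474·1.2402 = +17.0412 (running +25.7873)
  i=3: -2.8474·1.1606 − 2.8145·-2.9835 = +5.0922 (running +30.8795)
Area = |Σ|/2 = |30.8795|/2 = 15.4398

Area at t=0.334: 15.4398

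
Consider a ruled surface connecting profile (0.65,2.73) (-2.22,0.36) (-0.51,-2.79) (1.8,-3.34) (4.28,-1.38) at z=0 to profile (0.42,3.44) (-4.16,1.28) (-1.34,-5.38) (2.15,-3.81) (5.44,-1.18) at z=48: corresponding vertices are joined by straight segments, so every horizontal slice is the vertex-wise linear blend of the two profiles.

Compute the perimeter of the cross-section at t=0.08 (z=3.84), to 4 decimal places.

Perimeter at t=0.08: 18.9593

Cross-section at t=0.08: each vertex is (1-t)·p0[i] + t·p1[i].
  v1: (1-0.08)·(0.65,2.73) + 0.08·(0.42,3.44) = (0.6316,2.7868)
  v2: (1-0.08)·(-2.22,0.36) + 0.08·(-4.16,1.28) = (-2.3752,0.4336)
  v3: (1-0.08)·(-0.51,-2.79) + 0.08·(-1.34,-5.38) = (-0.5764,-2.9972)
  v4: (1-0.08)·(1.8,-3.34) + 0.08·(2.15,-3.81) = (1.8280,-3.3776)
  v5: (1-0.08)·(4.28,-1.38) + 0.08·(5.44,-1.18) = (4.3728,-1.3640)
Perimeter = Σ |v_{i+1} − v_i|:
  edge 1→2: √(-3.0068² + -2.3532²) = 3.8182 (running 3.8182)
  edge 2→3: √(1.7988² + -3.4308²) = 3.8738 (running 7.6919)
  edge 3→4: √(2.4044² + -0.3804²) = 2.4343 (running 10.1262)
  edge 4→5: √(2.5448² + 2.0136²) = 3.2451 (running 13.3713)
  edge 5→1: √(-3.7412² + 4.1508²) = 5.5880 (running 18.9593)
Perimeter = 18.9593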